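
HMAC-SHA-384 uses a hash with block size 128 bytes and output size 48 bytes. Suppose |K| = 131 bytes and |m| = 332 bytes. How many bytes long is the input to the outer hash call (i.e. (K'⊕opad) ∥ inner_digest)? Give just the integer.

Key is 131 > 128 bytes, so it is hashed to 48 bytes then zero-padded to 128: |K'| = 128.
Outer input = (K'⊕opad) ∥ H(inner) → 128 + 48 = 176 bytes.

176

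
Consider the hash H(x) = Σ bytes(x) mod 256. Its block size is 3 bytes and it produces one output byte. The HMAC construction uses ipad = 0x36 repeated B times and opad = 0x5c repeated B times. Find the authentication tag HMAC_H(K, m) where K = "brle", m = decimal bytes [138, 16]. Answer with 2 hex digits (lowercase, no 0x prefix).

4a

Key "brle" = 62 72 6c 65 is 4 bytes > B = 3, so hash it first: H(key) = a5, then zero-pad to 3 bytes: K' = a5 00 00.
K' ⊕ ipad = 93 36 36.  K' ⊕ opad = f9 5c 5c.
Inner input = (K'⊕ipad) ∥ m = 93 36 36 ∥ 8a 10.
Inner hash: sum = 147+54+54+138+16 = 409; mod 256 = 153 → 99.
Outer input = (K'⊕opad) ∥ inner = f9 5c 5c ∥ 99.
Outer hash (tag): sum = 249+92+92+153 = 586; mod 256 = 74 → 4a.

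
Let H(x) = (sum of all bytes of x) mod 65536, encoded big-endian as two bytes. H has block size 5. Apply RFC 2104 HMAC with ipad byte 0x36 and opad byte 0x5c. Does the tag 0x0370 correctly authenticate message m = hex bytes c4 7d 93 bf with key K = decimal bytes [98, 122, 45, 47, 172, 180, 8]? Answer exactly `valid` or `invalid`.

Key decimal bytes [98, 122, 45, 47, 172, 180, 8] = 62 7a 2d 2f ac b4 08 is 7 bytes > B = 5, so hash it first: H(key) = 02 a0, then zero-pad to 5 bytes: K' = 02 a0 00 00 00.
K' ⊕ ipad = 34 96 36 36 36; K' ⊕ opad = 5e fc 5c 5c 5c.
Inner hash: sum = 52+150+54+54+54+196+125+147+191 = 1023 → 03 ff.
Outer hash (recomputed tag): sum = 94+252+92+92+92+3+255 = 880 → 03 70.
Recomputed tag = 0370; claimed = 0370 → match.

valid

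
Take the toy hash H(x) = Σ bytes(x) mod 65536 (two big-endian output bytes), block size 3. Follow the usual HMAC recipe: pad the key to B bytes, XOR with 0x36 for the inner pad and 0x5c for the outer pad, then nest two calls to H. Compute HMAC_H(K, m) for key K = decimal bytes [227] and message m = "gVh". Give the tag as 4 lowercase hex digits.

01df

Key decimal bytes [227] = e3 is 1 byte ≤ B = 3; zero-pad to 3 bytes: K' = e3 00 00.
K' ⊕ ipad = d5 36 36.  K' ⊕ opad = bf 5c 5c.
Inner input = (K'⊕ipad) ∥ m = d5 36 36 ∥ 67 56 68.
Inner hash: sum = 213+54+54+103+86+104 = 614 → 02 66.
Outer input = (K'⊕opad) ∥ inner = bf 5c 5c ∥ 02 66.
Outer hash (tag): sum = 191+92+92+2+102 = 479 → 01 df.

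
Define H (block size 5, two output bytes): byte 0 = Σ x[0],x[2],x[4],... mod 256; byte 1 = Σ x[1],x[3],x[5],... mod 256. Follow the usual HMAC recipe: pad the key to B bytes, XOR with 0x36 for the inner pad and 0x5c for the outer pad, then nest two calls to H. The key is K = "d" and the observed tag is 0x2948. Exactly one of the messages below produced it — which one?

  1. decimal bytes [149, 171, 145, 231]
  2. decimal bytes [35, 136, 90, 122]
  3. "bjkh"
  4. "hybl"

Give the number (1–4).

3

Key "d" = 64 is 1 byte ≤ B = 5; zero-pad to 5 bytes: K' = 64 00 00 00 00.
K' ⊕ ipad = 52 36 36 36 36; K' ⊕ opad = 38 5c 5c 5c 5c.
m1: inner = H(52 36 36 36 36 95 ab 91 e7) = 50 92; tag = H(38 5c 5c 5c 5c 50 92) = 8208
m2: inner = H(52 36 36 36 36 23 88 5a 7a) = c0 e9; tag = H(38 5c 5c 5c 5c c0 e9) = d978
m3: inner = H(52 36 36 36 36 62 6a 6b 68) = 90 39; tag = H(38 5c 5c 5c 5c 90 39) = 2948 ← matches
m4: inner = H(52 36 36 36 36 68 79 62 6c) = a3 36; tag = H(38 5c 5c 5c 5c a3 36) = 265b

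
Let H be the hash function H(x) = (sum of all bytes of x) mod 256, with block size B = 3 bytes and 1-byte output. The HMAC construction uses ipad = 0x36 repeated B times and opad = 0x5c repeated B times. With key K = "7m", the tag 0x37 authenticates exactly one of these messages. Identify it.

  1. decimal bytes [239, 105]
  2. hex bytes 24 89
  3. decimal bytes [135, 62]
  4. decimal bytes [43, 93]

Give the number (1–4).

Key "7m" = 37 6d is 2 bytes ≤ B = 3; zero-pad to 3 bytes: K' = 37 6d 00.
K' ⊕ ipad = 01 5b 36; K' ⊕ opad = 6b 31 5c.
m1: inner = H(01 5b 36 ef 69) = ea; tag = H(6b 31 5c ea) = e2
m2: inner = H(01 5b 36 24 89) = 3f; tag = H(6b 31 5c 3f) = 37 ← matches
m3: inner = H(01 5b 36 87 3e) = 57; tag = H(6b 31 5c 57) = 4f
m4: inner = H(01 5b 36 2b 5d) = 1a; tag = H(6b 31 5c 1a) = 12

2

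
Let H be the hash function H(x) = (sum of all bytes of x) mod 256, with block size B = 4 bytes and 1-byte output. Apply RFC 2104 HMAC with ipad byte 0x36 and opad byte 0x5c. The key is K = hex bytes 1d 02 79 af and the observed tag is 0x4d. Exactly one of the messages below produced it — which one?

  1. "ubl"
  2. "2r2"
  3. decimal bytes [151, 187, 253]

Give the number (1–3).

Key hex bytes 1d 02 79 af is exactly B = 4 bytes: K' = 1d 02 79 af.
K' ⊕ ipad = 2b 34 4f 99; K' ⊕ opad = 41 5e 25 f3.
m1: inner = H(2b 34 4f 99 75 62 6c) = 8a; tag = H(41 5e 25 f3 8a) = 41
m2: inner = H(2b 34 4f 99 32 72 32) = 1d; tag = H(41 5e 25 f3 1d) = d4
m3: inner = H(2b 34 4f 99 97 bb fd) = 96; tag = H(41 5e 25 f3 96) = 4d ← matches

3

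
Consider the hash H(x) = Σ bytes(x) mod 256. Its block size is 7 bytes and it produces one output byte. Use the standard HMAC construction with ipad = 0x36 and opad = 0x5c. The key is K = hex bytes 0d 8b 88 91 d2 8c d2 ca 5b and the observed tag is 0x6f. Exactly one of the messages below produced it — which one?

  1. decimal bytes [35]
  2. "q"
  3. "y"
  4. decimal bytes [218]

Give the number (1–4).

3

Key hex bytes 0d 8b 88 91 d2 8c d2 ca 5b is 9 bytes > B = 7, so hash it first: H(key) = 06, then zero-pad to 7 bytes: K' = 06 00 00 00 00 00 00.
K' ⊕ ipad = 30 36 36 36 36 36 36; K' ⊕ opad = 5a 5c 5c 5c 5c 5c 5c.
m1: inner = H(30 36 36 36 36 36 36 23) = 97; tag = H(5a 5c 5c 5c 5c 5c 5c 97) = 19
m2: inner = H(30 36 36 36 36 36 36 71) = e5; tag = H(5a 5c 5c 5c 5c 5c 5c e5) = 67
m3: inner = H(30 36 36 36 36 36 36 79) = ed; tag = H(5a 5c 5c 5c 5c 5c 5c ed) = 6f ← matches
m4: inner = H(30 36 36 36 36 36 36 da) = 4e; tag = H(5a 5c 5c 5c 5c 5c 5c 4e) = d0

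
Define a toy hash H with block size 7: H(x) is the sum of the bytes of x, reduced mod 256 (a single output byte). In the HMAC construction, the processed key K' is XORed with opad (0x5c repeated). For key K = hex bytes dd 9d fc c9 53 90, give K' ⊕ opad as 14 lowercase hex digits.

Key hex bytes dd 9d fc c9 53 90 is 6 bytes ≤ B = 7; zero-pad to 7 bytes: K' = dd 9d fc c9 53 90 00.
XOR each byte with 0x5c: dd⊕5c=81, 9d⊕5c=c1, fc⊕5c=a0, c9⊕5c=95, 53⊕5c=0f, 90⊕5c=cc, 00⊕5c=5c.

81c1a0950fcc5c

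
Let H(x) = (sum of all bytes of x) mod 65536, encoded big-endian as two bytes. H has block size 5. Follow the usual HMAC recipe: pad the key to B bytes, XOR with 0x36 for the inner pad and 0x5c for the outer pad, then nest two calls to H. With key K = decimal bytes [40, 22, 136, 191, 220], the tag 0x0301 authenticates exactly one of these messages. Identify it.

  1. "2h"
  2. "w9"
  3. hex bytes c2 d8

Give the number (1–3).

Key decimal bytes [40, 22, 136, 191, 220] = 28 16 88 bf dc is exactly B = 5 bytes: K' = 28 16 88 bf dc.
K' ⊕ ipad = 1e 20 be 89 ea; K' ⊕ opad = 74 4a d4 e3 80.
m1: inner = H(1e 20 be 89 ea 32 68) = 03 09; tag = H(74 4a d4 e3 80 03 09) = 0301 ← matches
m2: inner = H(1e 20 be 89 ea 77 39) = 03 1f; tag = H(74 4a d4 e3 80 03 1f) = 0317
m3: inner = H(1e 20 be 89 ea c2 d8) = 04 09; tag = H(74 4a d4 e3 80 04 09) = 0302

1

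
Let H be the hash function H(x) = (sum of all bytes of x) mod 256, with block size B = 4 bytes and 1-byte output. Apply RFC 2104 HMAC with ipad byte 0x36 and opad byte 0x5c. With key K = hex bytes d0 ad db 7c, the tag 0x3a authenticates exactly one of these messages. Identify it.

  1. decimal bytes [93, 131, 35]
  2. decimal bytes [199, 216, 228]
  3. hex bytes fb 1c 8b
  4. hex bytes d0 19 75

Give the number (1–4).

4

Key hex bytes d0 ad db 7c is exactly B = 4 bytes: K' = d0 ad db 7c.
K' ⊕ ipad = e6 9b ed 4a; K' ⊕ opad = 8c f1 87 20.
m1: inner = H(e6 9b ed 4a 5d 83 23) = bb; tag = H(8c f1 87 20 bb) = df
m2: inner = H(e6 9b ed 4a c7 d8 e4) = 3b; tag = H(8c f1 87 20 3b) = 5f
m3: inner = H(e6 9b ed 4a fb 1c 8b) = 5a; tag = H(8c f1 87 20 5a) = 7e
m4: inner = H(e6 9b ed 4a d0 19 75) = 16; tag = H(8c f1 87 20 16) = 3a ← matches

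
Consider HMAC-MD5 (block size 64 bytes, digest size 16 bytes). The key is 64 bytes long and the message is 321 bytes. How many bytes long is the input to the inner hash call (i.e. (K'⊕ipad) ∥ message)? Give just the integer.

385

Key is 64 ≤ 64 bytes, zero-padded: |K'| = 64.
Inner input = (K'⊕ipad) ∥ m → 64 + 321 = 385 bytes.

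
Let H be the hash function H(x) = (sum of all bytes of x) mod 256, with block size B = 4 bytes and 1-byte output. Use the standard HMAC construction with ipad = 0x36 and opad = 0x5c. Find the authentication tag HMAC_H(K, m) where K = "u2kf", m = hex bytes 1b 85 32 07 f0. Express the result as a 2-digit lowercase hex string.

Key "u2kf" = 75 32 6b 66 is exactly B = 4 bytes: K' = 75 32 6b 66.
K' ⊕ ipad = 43 04 5d 50.  K' ⊕ opad = 29 6e 37 3a.
Inner input = (K'⊕ipad) ∥ m = 43 04 5d 50 ∥ 1b 85 32 07 f0.
Inner hash: sum = 67+4+93+80+27+133+50+7+240 = 701; mod 256 = 189 → bd.
Outer input = (K'⊕opad) ∥ inner = 29 6e 37 3a ∥ bd.
Outer hash (tag): sum = 41+110+55+58+189 = 453; mod 256 = 197 → c5.

c5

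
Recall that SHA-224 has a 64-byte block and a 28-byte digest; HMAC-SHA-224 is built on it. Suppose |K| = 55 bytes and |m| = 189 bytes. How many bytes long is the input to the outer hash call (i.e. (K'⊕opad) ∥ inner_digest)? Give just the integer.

92

Key is 55 ≤ 64 bytes, zero-padded: |K'| = 64.
Outer input = (K'⊕opad) ∥ H(inner) → 64 + 28 = 92 bytes.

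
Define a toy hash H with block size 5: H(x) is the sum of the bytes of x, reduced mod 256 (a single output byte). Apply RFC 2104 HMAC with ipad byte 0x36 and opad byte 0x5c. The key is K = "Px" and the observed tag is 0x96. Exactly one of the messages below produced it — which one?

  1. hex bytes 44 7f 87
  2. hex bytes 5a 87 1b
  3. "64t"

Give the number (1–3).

2

Key "Px" = 50 78 is 2 bytes ≤ B = 5; zero-pad to 5 bytes: K' = 50 78 00 00 00.
K' ⊕ ipad = 66 4e 36 36 36; K' ⊕ opad = 0c 24 5c 5c 5c.
m1: inner = H(66 4e 36 36 36 44 7f 87) = a0; tag = H(0c 24 5c 5c 5c a0) = e4
m2: inner = H(66 4e 36 36 36 5a 87 1b) = 52; tag = H(0c 24 5c 5c 5c 52) = 96 ← matches
m3: inner = H(66 4e 36 36 36 36 34 74) = 34; tag = H(0c 24 5c 5c 5c 34) = 78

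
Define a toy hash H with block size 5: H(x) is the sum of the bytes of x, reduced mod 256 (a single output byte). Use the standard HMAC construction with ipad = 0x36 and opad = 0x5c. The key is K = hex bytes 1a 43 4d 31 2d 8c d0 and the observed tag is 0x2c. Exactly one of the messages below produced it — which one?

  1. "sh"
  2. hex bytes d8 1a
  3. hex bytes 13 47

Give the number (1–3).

Key hex bytes 1a 43 4d 31 2d 8c d0 is 7 bytes > B = 5, so hash it first: H(key) = 64, then zero-pad to 5 bytes: K' = 64 00 00 00 00.
K' ⊕ ipad = 52 36 36 36 36; K' ⊕ opad = 38 5c 5c 5c 5c.
m1: inner = H(52 36 36 36 36 73 68) = 05; tag = H(38 5c 5c 5c 5c 05) = ad
m2: inner = H(52 36 36 36 36 d8 1a) = 1c; tag = H(38 5c 5c 5c 5c 1c) = c4
m3: inner = H(52 36 36 36 36 13 47) = 84; tag = H(38 5c 5c 5c 5c 84) = 2c ← matches

3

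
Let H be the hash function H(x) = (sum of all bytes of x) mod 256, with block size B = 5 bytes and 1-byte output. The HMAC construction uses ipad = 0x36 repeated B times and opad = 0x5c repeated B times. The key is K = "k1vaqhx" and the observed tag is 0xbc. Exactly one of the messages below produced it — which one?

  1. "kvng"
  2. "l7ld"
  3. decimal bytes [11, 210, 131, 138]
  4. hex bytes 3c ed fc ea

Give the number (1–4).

Key "k1vaqhx" = 6b 31 76 61 71 68 78 is 7 bytes > B = 5, so hash it first: H(key) = c4, then zero-pad to 5 bytes: K' = c4 00 00 00 00.
K' ⊕ ipad = f2 36 36 36 36; K' ⊕ opad = 98 5c 5c 5c 5c.
m1: inner = H(f2 36 36 36 36 6b 76 6e 67) = 80; tag = H(98 5c 5c 5c 5c 80) = 88
m2: inner = H(f2 36 36 36 36 6c 37 6c 64) = 3d; tag = H(98 5c 5c 5c 5c 3d) = 45
m3: inner = H(f2 36 36 36 36 0b d2 83 8a) = b4; tag = H(98 5c 5c 5c 5c b4) = bc ← matches
m4: inner = H(f2 36 36 36 36 3c ed fc ea) = d9; tag = H(98 5c 5c 5c 5c d9) = e1

3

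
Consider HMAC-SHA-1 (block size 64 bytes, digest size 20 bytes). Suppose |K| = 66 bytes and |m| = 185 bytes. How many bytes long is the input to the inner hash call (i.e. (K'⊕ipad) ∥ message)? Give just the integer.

249

Key is 66 > 64 bytes, so it is hashed to 20 bytes then zero-padded to 64: |K'| = 64.
Inner input = (K'⊕ipad) ∥ m → 64 + 185 = 249 bytes.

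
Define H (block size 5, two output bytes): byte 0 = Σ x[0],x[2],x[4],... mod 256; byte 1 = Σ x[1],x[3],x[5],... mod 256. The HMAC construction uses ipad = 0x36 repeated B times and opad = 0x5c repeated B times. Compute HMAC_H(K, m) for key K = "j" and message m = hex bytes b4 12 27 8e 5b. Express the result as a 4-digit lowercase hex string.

9020

Key "j" = 6a is 1 byte ≤ B = 5; zero-pad to 5 bytes: K' = 6a 00 00 00 00.
K' ⊕ ipad = 5c 36 36 36 36.  K' ⊕ opad = 36 5c 5c 5c 5c.
Inner input = (K'⊕ipad) ∥ m = 5c 36 36 36 36 ∥ b4 12 27 8e 5b.
Inner hash: even-index sum = 360 mod 256 = 104; odd-index sum = 418 mod 256 = 162 → 68 a2.
Outer input = (K'⊕opad) ∥ inner = 36 5c 5c 5c 5c ∥ 68 a2.
Outer hash (tag): even-index sum = 400 mod 256 = 144; odd-index sum = 288 mod 256 = 32 → 90 20.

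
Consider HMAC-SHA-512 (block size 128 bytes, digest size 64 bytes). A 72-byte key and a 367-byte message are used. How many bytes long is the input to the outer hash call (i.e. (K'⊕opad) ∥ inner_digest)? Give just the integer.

Key is 72 ≤ 128 bytes, zero-padded: |K'| = 128.
Outer input = (K'⊕opad) ∥ H(inner) → 128 + 64 = 192 bytes.

192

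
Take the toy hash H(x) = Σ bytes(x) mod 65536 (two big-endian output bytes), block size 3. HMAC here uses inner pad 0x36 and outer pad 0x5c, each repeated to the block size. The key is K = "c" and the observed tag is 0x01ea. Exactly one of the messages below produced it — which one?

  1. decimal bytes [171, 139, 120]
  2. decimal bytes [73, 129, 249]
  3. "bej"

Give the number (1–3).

3

Key "c" = 63 is 1 byte ≤ B = 3; zero-pad to 3 bytes: K' = 63 00 00.
K' ⊕ ipad = 55 36 36; K' ⊕ opad = 3f 5c 5c.
m1: inner = H(55 36 36 ab 8b 78) = 02 6f; tag = H(3f 5c 5c 02 6f) = 0168
m2: inner = H(55 36 36 49 81 f9) = 02 84; tag = H(3f 5c 5c 02 84) = 017d
m3: inner = H(55 36 36 62 65 6a) = 01 f2; tag = H(3f 5c 5c 01 f2) = 01ea ← matches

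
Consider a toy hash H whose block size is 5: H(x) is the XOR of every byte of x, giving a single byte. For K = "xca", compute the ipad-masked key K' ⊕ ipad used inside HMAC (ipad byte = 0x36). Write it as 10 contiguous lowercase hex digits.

4e55573636

Key "xca" = 78 63 61 is 3 bytes ≤ B = 5; zero-pad to 5 bytes: K' = 78 63 61 00 00.
XOR each byte with 0x36: 78⊕36=4e, 63⊕36=55, 61⊕36=57, 00⊕36=36, 00⊕36=36.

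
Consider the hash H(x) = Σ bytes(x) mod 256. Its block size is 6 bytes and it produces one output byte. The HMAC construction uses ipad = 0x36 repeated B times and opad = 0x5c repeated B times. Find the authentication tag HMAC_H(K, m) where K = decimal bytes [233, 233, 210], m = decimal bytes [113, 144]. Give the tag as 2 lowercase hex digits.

Key decimal bytes [233, 233, 210] = e9 e9 d2 is 3 bytes ≤ B = 6; zero-pad to 6 bytes: K' = e9 e9 d2 00 00 00.
K' ⊕ ipad = df df e4 36 36 36.  K' ⊕ opad = b5 b5 8e 5c 5c 5c.
Inner input = (K'⊕ipad) ∥ m = df df e4 36 36 36 ∥ 71 90.
Inner hash: sum = 223+223+228+54+54+54+113+144 = 1093; mod 256 = 69 → 45.
Outer input = (K'⊕opad) ∥ inner = b5 b5 8e 5c 5c 5c ∥ 45.
Outer hash (tag): sum = 181+181+142+92+92+92+69 = 849; mod 256 = 81 → 51.

51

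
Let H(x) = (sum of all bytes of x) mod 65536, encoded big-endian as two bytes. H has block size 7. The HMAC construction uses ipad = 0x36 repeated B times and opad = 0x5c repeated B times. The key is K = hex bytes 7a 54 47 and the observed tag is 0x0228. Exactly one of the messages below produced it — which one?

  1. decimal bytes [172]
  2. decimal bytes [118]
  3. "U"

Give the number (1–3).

Key hex bytes 7a 54 47 is 3 bytes ≤ B = 7; zero-pad to 7 bytes: K' = 7a 54 47 00 00 00 00.
K' ⊕ ipad = 4c 62 71 36 36 36 36; K' ⊕ opad = 26 08 1b 5c 5c 5c 5c.
m1: inner = H(4c 62 71 36 36 36 36 ac) = 02 a3; tag = H(26 08 1b 5c 5c 5c 5c 02 a3) = 025e
m2: inner = H(4c 62 71 36 36 36 36 76) = 02 6d; tag = H(26 08 1b 5c 5c 5c 5c 02 6d) = 0228 ← matches
m3: inner = H(4c 62 71 36 36 36 36 55) = 02 4c; tag = H(26 08 1b 5c 5c 5c 5c 02 4c) = 0207

2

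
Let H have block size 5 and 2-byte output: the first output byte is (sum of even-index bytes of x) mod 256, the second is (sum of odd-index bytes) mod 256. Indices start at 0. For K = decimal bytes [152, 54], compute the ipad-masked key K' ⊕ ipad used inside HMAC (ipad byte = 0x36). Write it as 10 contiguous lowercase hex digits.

Key decimal bytes [152, 54] = 98 36 is 2 bytes ≤ B = 5; zero-pad to 5 bytes: K' = 98 36 00 00 00.
XOR each byte with 0x36: 98⊕36=ae, 36⊕36=00, 00⊕36=36, 00⊕36=36, 00⊕36=36.

ae00363636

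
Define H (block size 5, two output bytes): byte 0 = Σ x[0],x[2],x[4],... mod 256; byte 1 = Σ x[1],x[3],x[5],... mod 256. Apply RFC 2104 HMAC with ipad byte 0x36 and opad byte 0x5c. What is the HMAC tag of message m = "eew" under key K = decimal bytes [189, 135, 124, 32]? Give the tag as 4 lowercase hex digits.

00c7

Key decimal bytes [189, 135, 124, 32] = bd 87 7c 20 is 4 bytes ≤ B = 5; zero-pad to 5 bytes: K' = bd 87 7c 20 00.
K' ⊕ ipad = 8b b1 4a 16 36.  K' ⊕ opad = e1 db 20 7c 5c.
Inner input = (K'⊕ipad) ∥ m = 8b b1 4a 16 36 ∥ 65 65 77.
Inner hash: even-index sum = 368 mod 256 = 112; odd-index sum = 419 mod 256 = 163 → 70 a3.
Outer input = (K'⊕opad) ∥ inner = e1 db 20 7c 5c ∥ 70 a3.
Outer hash (tag): even-index sum = 512 mod 256 = 0; odd-index sum = 455 mod 256 = 199 → 00 c7.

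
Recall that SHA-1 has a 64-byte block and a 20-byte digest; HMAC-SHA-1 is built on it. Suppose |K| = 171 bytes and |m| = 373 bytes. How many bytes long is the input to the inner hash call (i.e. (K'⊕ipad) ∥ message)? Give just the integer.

437

Key is 171 > 64 bytes, so it is hashed to 20 bytes then zero-padded to 64: |K'| = 64.
Inner input = (K'⊕ipad) ∥ m → 64 + 373 = 437 bytes.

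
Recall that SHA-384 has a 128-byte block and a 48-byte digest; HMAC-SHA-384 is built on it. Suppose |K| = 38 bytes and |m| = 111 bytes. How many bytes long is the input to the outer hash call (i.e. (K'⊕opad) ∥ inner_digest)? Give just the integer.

Key is 38 ≤ 128 bytes, zero-padded: |K'| = 128.
Outer input = (K'⊕opad) ∥ H(inner) → 128 + 48 = 176 bytes.

176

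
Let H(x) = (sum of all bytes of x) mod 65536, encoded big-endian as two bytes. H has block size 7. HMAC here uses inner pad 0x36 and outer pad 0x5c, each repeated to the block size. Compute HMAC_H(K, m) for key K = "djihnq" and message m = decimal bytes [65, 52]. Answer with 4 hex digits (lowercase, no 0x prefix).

0249

Key "djihnq" = 64 6a 69 68 6e 71 is 6 bytes ≤ B = 7; zero-pad to 7 bytes: K' = 64 6a 69 68 6e 71 00.
K' ⊕ ipad = 52 5c 5f 5e 58 47 36.  K' ⊕ opad = 38 36 35 34 32 2d 5c.
Inner input = (K'⊕ipad) ∥ m = 52 5c 5f 5e 58 47 36 ∥ 41 34.
Inner hash: sum = 82+92+95+94+88+71+54+65+52 = 693 → 02 b5.
Outer input = (K'⊕opad) ∥ inner = 38 36 35 34 32 2d 5c ∥ 02 b5.
Outer hash (tag): sum = 56+54+53+52+50+45+92+2+181 = 585 → 02 49.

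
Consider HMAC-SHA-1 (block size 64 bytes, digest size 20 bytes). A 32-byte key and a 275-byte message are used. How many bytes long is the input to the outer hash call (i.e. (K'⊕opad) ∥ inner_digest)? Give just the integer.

Key is 32 ≤ 64 bytes, zero-padded: |K'| = 64.
Outer input = (K'⊕opad) ∥ H(inner) → 64 + 20 = 84 bytes.

84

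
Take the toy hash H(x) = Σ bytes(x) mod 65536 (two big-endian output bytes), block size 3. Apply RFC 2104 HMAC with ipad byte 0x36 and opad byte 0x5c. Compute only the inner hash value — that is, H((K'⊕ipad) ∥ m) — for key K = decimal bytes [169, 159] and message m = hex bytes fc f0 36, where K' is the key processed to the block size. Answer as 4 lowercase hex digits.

03a0

Key decimal bytes [169, 159] = a9 9f is 2 bytes ≤ B = 3; zero-pad to 3 bytes: K' = a9 9f 00.
K' ⊕ ipad = 9f a9 36.
Inner input = 9f a9 36 ∥ fc f0 36.
Inner hash: sum = 159+169+54+252+240+54 = 928 → 03 a0.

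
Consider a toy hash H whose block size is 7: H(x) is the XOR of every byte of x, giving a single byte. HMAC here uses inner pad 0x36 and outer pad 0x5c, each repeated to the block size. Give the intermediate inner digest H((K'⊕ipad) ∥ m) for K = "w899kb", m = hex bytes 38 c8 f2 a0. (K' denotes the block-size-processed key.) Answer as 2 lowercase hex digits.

Key "w899kb" = 77 38 39 39 6b 62 is 6 bytes ≤ B = 7; zero-pad to 7 bytes: K' = 77 38 39 39 6b 62 00.
K' ⊕ ipad = 41 0e 0f 0f 5d 54 36.
Inner input = 41 0e 0f 0f 5d 54 36 ∥ 38 c8 f2 a0.
Inner hash: XOR 41⊕0e⊕0f⊕0f⊕5d⊕54⊕36⊕38⊕c8⊕f2⊕a0 = d2.

d2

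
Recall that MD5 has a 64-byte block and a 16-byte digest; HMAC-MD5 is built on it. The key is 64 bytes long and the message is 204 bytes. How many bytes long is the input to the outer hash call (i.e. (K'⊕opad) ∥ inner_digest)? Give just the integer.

Key is 64 ≤ 64 bytes, zero-padded: |K'| = 64.
Outer input = (K'⊕opad) ∥ H(inner) → 64 + 16 = 80 bytes.

80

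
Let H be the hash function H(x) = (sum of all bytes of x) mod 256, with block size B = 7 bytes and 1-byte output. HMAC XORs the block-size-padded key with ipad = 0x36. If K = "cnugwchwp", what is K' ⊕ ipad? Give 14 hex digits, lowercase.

e0363636363636

Key "cnugwchwp" = 63 6e 75 67 77 63 68 77 70 is 9 bytes > B = 7, so hash it first: H(key) = d6, then zero-pad to 7 bytes: K' = d6 00 00 00 00 00 00.
XOR each byte with 0x36: d6⊕36=e0, 00⊕36=36, 00⊕36=36, 00⊕36=36, 00⊕36=36, 00⊕36=36, 00⊕36=36.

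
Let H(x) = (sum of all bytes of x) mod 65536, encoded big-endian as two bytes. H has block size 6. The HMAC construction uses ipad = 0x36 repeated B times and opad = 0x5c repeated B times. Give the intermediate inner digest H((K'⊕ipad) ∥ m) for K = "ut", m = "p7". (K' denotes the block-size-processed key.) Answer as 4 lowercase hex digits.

0204

Key "ut" = 75 74 is 2 bytes ≤ B = 6; zero-pad to 6 bytes: K' = 75 74 00 00 00 00.
K' ⊕ ipad = 43 42 36 36 36 36.
Inner input = 43 42 36 36 36 36 ∥ 70 37.
Inner hash: sum = 67+66+54+54+54+54+112+55 = 516 → 02 04.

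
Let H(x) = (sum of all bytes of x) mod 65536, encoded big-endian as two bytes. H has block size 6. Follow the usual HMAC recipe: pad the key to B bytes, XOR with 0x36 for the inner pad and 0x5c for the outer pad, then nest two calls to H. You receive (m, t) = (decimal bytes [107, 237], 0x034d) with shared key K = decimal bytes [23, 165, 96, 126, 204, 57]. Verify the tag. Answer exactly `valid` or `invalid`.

valid

Key decimal bytes [23, 165, 96, 126, 204, 57] = 17 a5 60 7e cc 39 is exactly B = 6 bytes: K' = 17 a5 60 7e cc 39.
K' ⊕ ipad = 21 93 56 48 fa 0f; K' ⊕ opad = 4b f9 3c 22 90 65.
Inner hash: sum = 33+147+86+72+250+15+107+237 = 947 → 03 b3.
Outer hash (recomputed tag): sum = 75+249+60+34+144+101+3+179 = 845 → 03 4d.
Recomputed tag = 034d; claimed = 034d → match.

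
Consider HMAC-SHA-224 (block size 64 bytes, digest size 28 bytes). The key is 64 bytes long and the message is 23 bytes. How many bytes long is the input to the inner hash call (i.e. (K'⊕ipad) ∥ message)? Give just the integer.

87

Key is 64 ≤ 64 bytes, zero-padded: |K'| = 64.
Inner input = (K'⊕ipad) ∥ m → 64 + 23 = 87 bytes.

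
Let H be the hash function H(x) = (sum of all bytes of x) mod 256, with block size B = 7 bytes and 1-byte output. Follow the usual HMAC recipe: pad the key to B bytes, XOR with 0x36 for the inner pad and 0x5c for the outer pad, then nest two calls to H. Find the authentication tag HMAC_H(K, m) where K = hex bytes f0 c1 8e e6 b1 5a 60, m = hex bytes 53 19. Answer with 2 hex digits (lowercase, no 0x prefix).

fe

Key hex bytes f0 c1 8e e6 b1 5a 60 is exactly B = 7 bytes: K' = f0 c1 8e e6 b1 5a 60.
K' ⊕ ipad = c6 f7 b8 d0 87 6c 56.  K' ⊕ opad = ac 9d d2 ba ed 06 3c.
Inner input = (K'⊕ipad) ∥ m = c6 f7 b8 d0 87 6c 56 ∥ 53 19.
Inner hash: sum = 198+247+184+208+135+108+86+83+25 = 1274; mod 256 = 250 → fa.
Outer input = (K'⊕opad) ∥ inner = ac 9d d2 ba ed 06 3c ∥ fa.
Outer hash (tag): sum = 172+157+210+186+237+6+60+250 = 1278; mod 256 = 254 → fe.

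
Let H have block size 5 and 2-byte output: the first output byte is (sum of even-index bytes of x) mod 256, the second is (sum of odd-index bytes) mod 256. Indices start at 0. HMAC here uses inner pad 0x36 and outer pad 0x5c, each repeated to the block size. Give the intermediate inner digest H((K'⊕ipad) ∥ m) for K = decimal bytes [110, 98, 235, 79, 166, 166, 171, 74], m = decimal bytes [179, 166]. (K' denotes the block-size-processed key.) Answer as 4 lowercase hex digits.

ae80

Key decimal bytes [110, 98, 235, 79, 166, 166, 171, 74] = 6e 62 eb 4f a6 a6 ab 4a is 8 bytes > B = 5, so hash it first: H(key) = aa a1, then zero-pad to 5 bytes: K' = aa a1 00 00 00.
K' ⊕ ipad = 9c 97 36 36 36.
Inner input = 9c 97 36 36 36 ∥ b3 a6.
Inner hash: even-index sum = 430 mod 256 = 174; odd-index sum = 384 mod 256 = 128 → ae 80.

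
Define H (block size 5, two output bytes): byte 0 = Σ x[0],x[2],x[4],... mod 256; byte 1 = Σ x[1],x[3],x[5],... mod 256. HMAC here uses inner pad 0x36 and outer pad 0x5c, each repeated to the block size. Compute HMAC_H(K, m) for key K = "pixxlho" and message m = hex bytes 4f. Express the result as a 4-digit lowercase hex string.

Key "pixxlho" = 70 69 78 78 6c 68 6f is 7 bytes > B = 5, so hash it first: H(key) = c3 49, then zero-pad to 5 bytes: K' = c3 49 00 00 00.
K' ⊕ ipad = f5 7f 36 36 36.  K' ⊕ opad = 9f 15 5c 5c 5c.
Inner input = (K'⊕ipad) ∥ m = f5 7f 36 36 36 ∥ 4f.
Inner hash: even-index sum = 353 mod 256 = 97; odd-index sum = 260 mod 256 = 4 → 61 04.
Outer input = (K'⊕opad) ∥ inner = 9f 15 5c 5c 5c ∥ 61 04.
Outer hash (tag): even-index sum = 347 mod 256 = 91; odd-index sum = 210 mod 256 = 210 → 5b d2.

5bd2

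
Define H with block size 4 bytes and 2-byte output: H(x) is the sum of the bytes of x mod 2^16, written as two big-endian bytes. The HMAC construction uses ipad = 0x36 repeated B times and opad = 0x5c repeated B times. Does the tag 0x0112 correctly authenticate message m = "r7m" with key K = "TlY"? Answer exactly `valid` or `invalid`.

valid

Key "TlY" = 54 6c 59 is 3 bytes ≤ B = 4; zero-pad to 4 bytes: K' = 54 6c 59 00.
K' ⊕ ipad = 62 5a 6f 36; K' ⊕ opad = 08 30 05 5c.
Inner hash: sum = 98+90+111+54+114+55+109 = 631 → 02 77.
Outer hash (recomputed tag): sum = 8+48+5+92+2+119 = 274 → 01 12.
Recomputed tag = 0112; claimed = 0112 → match.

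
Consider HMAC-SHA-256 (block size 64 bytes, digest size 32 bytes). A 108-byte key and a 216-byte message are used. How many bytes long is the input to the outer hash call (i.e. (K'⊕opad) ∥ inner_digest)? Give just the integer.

96

Key is 108 > 64 bytes, so it is hashed to 32 bytes then zero-padded to 64: |K'| = 64.
Outer input = (K'⊕opad) ∥ H(inner) → 64 + 32 = 96 bytes.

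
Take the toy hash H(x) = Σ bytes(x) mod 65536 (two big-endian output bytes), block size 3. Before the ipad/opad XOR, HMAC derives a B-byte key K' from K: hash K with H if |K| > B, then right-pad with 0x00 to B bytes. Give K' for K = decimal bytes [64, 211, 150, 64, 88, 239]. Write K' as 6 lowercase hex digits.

033000

|K| = 6 > B = 3, so first hash the key.
H(K): sum = 64+211+150+64+88+239 = 816 → 03 30.
Zero-pad H(K) = 03 30 to 3 bytes: K' = 03 30 00.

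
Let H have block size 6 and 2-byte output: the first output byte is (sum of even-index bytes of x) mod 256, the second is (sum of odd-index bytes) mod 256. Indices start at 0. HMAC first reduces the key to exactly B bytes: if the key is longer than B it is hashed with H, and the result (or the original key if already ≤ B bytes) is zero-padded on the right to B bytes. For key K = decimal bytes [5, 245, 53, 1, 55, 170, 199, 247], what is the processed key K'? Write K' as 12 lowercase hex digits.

|K| = 8 > B = 6, so first hash the key.
H(K): even-index sum = 312 mod 256 = 56; odd-index sum = 663 mod 256 = 151 → 38 97.
Zero-pad H(K) = 38 97 to 6 bytes: K' = 38 97 00 00 00 00.

389700000000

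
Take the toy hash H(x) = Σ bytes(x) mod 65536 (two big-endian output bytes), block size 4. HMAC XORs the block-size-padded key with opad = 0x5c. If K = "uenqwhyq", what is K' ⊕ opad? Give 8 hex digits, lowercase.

Key "uenqwhyq" = 75 65 6e 71 77 68 79 71 is 8 bytes > B = 4, so hash it first: H(key) = 03 82, then zero-pad to 4 bytes: K' = 03 82 00 00.
XOR each byte with 0x5c: 03⊕5c=5f, 82⊕5c=de, 00⊕5c=5c, 00⊕5c=5c.

5fde5c5c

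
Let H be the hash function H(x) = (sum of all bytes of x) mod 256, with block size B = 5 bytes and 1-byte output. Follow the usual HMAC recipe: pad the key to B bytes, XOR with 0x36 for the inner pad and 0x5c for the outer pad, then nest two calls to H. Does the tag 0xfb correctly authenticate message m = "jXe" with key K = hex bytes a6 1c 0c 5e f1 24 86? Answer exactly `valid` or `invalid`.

Key hex bytes a6 1c 0c 5e f1 24 86 is 7 bytes > B = 5, so hash it first: H(key) = c7, then zero-pad to 5 bytes: K' = c7 00 00 00 00.
K' ⊕ ipad = f1 36 36 36 36; K' ⊕ opad = 9b 5c 5c 5c 5c.
Inner hash: sum = 241+54+54+54+54+106+88+101 = 752; mod 256 = 240 → f0.
Outer hash (recomputed tag): sum = 155+92+92+92+92+240 = 763; mod 256 = 251 → fb.
Recomputed tag = fb; claimed = fb → match.

valid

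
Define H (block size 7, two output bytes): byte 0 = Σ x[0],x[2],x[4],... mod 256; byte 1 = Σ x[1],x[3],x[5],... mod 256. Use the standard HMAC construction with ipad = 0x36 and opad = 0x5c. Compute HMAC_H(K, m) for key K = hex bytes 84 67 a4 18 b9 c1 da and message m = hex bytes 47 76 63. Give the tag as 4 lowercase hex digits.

5b51

Key hex bytes 84 67 a4 18 b9 c1 da is exactly B = 7 bytes: K' = 84 67 a4 18 b9 c1 da.
K' ⊕ ipad = b2 51 92 2e 8f f7 ec.  K' ⊕ opad = d8 3b f8 44 e5 9d 86.
Inner input = (K'⊕ipad) ∥ m = b2 51 92 2e 8f f7 ec ∥ 47 76 63.
Inner hash: even-index sum = 821 mod 256 = 53; odd-index sum = 544 mod 256 = 32 → 35 20.
Outer input = (K'⊕opad) ∥ inner = d8 3b f8 44 e5 9d 86 ∥ 35 20.
Outer hash (tag): even-index sum = 859 mod 256 = 91; odd-index sum = 337 mod 256 = 81 → 5b 51.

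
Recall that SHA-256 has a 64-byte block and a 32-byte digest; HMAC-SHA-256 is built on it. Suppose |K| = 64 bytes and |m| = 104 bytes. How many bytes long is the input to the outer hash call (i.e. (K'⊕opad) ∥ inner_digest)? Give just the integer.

96

Key is 64 ≤ 64 bytes, zero-padded: |K'| = 64.
Outer input = (K'⊕opad) ∥ H(inner) → 64 + 32 = 96 bytes.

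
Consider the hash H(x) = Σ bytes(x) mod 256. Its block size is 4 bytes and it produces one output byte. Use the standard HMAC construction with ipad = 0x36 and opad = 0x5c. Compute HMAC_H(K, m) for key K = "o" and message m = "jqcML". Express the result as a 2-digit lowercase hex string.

Key "o" = 6f is 1 byte ≤ B = 4; zero-pad to 4 bytes: K' = 6f 00 00 00.
K' ⊕ ipad = 59 36 36 36.  K' ⊕ opad = 33 5c 5c 5c.
Inner input = (K'⊕ipad) ∥ m = 59 36 36 36 ∥ 6a 71 63 4d 4c.
Inner hash: sum = 89+54+54+54+106+113+99+77+76 = 722; mod 256 = 210 → d2.
Outer input = (K'⊕opad) ∥ inner = 33 5c 5c 5c ∥ d2.
Outer hash (tag): sum = 51+92+92+92+210 = 537; mod 256 = 25 → 19.

19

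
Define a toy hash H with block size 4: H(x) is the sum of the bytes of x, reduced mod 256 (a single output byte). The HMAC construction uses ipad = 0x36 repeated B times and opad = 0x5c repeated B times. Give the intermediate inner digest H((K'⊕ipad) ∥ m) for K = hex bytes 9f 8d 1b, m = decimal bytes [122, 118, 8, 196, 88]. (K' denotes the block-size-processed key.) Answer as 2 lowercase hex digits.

db

Key hex bytes 9f 8d 1b is 3 bytes ≤ B = 4; zero-pad to 4 bytes: K' = 9f 8d 1b 00.
K' ⊕ ipad = a9 bb 2d 36.
Inner input = a9 bb 2d 36 ∥ 7a 76 08 c4 58.
Inner hash: sum = 169+187+45+54+122+118+8+196+88 = 987; mod 256 = 219 → db.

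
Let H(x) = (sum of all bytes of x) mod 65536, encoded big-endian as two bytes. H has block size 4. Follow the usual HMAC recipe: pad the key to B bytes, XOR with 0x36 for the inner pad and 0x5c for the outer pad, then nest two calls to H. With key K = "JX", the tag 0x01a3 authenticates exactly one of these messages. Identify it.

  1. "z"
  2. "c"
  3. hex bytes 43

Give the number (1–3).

1

Key "JX" = 4a 58 is 2 bytes ≤ B = 4; zero-pad to 4 bytes: K' = 4a 58 00 00.
K' ⊕ ipad = 7c 6e 36 36; K' ⊕ opad = 16 04 5c 5c.
m1: inner = H(7c 6e 36 36 7a) = 01 d0; tag = H(16 04 5c 5c 01 d0) = 01a3 ← matches
m2: inner = H(7c 6e 36 36 63) = 01 b9; tag = H(16 04 5c 5c 01 b9) = 018c
m3: inner = H(7c 6e 36 36 43) = 01 99; tag = H(16 04 5c 5c 01 99) = 016c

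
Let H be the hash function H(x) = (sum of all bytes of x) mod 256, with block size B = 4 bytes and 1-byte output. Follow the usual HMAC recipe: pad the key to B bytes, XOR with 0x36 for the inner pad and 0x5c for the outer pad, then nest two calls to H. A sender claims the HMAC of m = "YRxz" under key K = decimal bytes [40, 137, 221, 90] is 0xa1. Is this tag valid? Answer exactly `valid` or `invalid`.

Key decimal bytes [40, 137, 221, 90] = 28 89 dd 5a is exactly B = 4 bytes: K' = 28 89 dd 5a.
K' ⊕ ipad = 1e bf eb 6c; K' ⊕ opad = 74 d5 81 06.
Inner hash: sum = 30+191+235+108+89+82+120+122 = 977; mod 256 = 209 → d1.
Outer hash (recomputed tag): sum = 116+213+129+6+209 = 673; mod 256 = 161 → a1.
Recomputed tag = a1; claimed = a1 → match.

valid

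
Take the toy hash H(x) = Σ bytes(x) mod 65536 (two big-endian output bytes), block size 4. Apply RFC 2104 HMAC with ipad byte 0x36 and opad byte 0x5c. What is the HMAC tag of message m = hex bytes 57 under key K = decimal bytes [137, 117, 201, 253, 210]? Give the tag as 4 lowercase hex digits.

Key decimal bytes [137, 117, 201, 253, 210] = 89 75 c9 fd d2 is 5 bytes > B = 4, so hash it first: H(key) = 03 96, then zero-pad to 4 bytes: K' = 03 96 00 00.
K' ⊕ ipad = 35 a0 36 36.  K' ⊕ opad = 5f ca 5c 5c.
Inner input = (K'⊕ipad) ∥ m = 35 a0 36 36 ∥ 57.
Inner hash: sum = 53+160+54+54+87 = 408 → 01 98.
Outer input = (K'⊕opad) ∥ inner = 5f ca 5c 5c ∥ 01 98.
Outer hash (tag): sum = 95+202+92+92+1+152 = 634 → 02 7a.

027a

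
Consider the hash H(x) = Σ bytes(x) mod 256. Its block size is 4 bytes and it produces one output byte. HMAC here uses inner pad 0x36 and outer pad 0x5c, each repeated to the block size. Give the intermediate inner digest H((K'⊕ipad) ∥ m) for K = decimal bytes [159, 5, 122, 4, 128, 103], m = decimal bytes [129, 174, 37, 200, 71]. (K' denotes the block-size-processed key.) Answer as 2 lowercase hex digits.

44

Key decimal bytes [159, 5, 122, 4, 128, 103] = 9f 05 7a 04 80 67 is 6 bytes > B = 4, so hash it first: H(key) = 09, then zero-pad to 4 bytes: K' = 09 00 00 00.
K' ⊕ ipad = 3f 36 36 36.
Inner input = 3f 36 36 36 ∥ 81 ae 25 c8 47.
Inner hash: sum = 63+54+54+54+129+174+37+200+71 = 836; mod 256 = 68 → 44.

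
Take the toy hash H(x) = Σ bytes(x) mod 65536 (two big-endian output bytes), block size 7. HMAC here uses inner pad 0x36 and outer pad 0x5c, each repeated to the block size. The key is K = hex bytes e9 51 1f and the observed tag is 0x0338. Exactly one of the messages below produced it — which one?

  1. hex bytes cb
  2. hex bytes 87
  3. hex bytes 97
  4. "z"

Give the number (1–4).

Key hex bytes e9 51 1f is 3 bytes ≤ B = 7; zero-pad to 7 bytes: K' = e9 51 1f 00 00 00 00.
K' ⊕ ipad = df 67 29 36 36 36 36; K' ⊕ opad = b5 0d 43 5c 5c 5c 5c.
m1: inner = H(df 67 29 36 36 36 36 cb) = 03 12; tag = H(b5 0d 43 5c 5c 5c 5c 03 12) = 028a
m2: inner = H(df 67 29 36 36 36 36 87) = 02 ce; tag = H(b5 0d 43 5c 5c 5c 5c 02 ce) = 0345
m3: inner = H(df 67 29 36 36 36 36 97) = 02 de; tag = H(b5 0d 43 5c 5c 5c 5c 02 de) = 0355
m4: inner = H(df 67 29 36 36 36 36 7a) = 02 c1; tag = H(b5 0d 43 5c 5c 5c 5c 02 c1) = 0338 ← matches

4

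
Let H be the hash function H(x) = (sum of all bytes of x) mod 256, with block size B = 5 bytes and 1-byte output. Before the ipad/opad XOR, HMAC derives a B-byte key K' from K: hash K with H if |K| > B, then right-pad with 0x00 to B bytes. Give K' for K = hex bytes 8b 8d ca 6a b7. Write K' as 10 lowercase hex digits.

Key hex bytes 8b 8d ca 6a b7 is exactly B = 5 bytes: K' = 8b 8d ca 6a b7.

8b8dca6ab7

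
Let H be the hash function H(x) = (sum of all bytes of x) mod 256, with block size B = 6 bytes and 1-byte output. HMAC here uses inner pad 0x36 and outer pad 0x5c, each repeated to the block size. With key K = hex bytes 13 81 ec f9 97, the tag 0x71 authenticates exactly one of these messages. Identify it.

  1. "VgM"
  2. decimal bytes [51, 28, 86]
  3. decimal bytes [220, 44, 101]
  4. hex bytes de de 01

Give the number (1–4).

3

Key hex bytes 13 81 ec f9 97 is 5 bytes ≤ B = 6; zero-pad to 6 bytes: K' = 13 81 ec f9 97 00.
K' ⊕ ipad = 25 b7 da cf a1 36; K' ⊕ opad = 4f dd b0 a5 cb 5c.
m1: inner = H(25 b7 da cf a1 36 56 67 4d) = 66; tag = H(4f dd b0 a5 cb 5c 66) = 0e
m2: inner = H(25 b7 da cf a1 36 33 1c 56) = 01; tag = H(4f dd b0 a5 cb 5c 01) = a9
m3: inner = H(25 b7 da cf a1 36 dc 2c 65) = c9; tag = H(4f dd b0 a5 cb 5c c9) = 71 ← matches
m4: inner = H(25 b7 da cf a1 36 de de 01) = 19; tag = H(4f dd b0 a5 cb 5c 19) = c1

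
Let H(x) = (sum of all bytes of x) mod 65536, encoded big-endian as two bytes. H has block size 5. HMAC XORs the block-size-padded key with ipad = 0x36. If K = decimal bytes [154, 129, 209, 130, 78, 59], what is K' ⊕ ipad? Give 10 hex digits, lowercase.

34c1363636

Key decimal bytes [154, 129, 209, 130, 78, 59] = 9a 81 d1 82 4e 3b is 6 bytes > B = 5, so hash it first: H(key) = 02 f7, then zero-pad to 5 bytes: K' = 02 f7 00 00 00.
XOR each byte with 0x36: 02⊕36=34, f7⊕36=c1, 00⊕36=36, 00⊕36=36, 00⊕36=36.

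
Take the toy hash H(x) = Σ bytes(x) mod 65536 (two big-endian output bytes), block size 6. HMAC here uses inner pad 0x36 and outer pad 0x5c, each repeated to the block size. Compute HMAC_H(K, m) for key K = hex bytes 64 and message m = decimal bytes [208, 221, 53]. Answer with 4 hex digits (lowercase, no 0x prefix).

0249

Key hex bytes 64 is 1 byte ≤ B = 6; zero-pad to 6 bytes: K' = 64 00 00 00 00 00.
K' ⊕ ipad = 52 36 36 36 36 36.  K' ⊕ opad = 38 5c 5c 5c 5c 5c.
Inner input = (K'⊕ipad) ∥ m = 52 36 36 36 36 36 ∥ d0 dd 35.
Inner hash: sum = 82+54+54+54+54+54+208+221+53 = 834 → 03 42.
Outer input = (K'⊕opad) ∥ inner = 38 5c 5c 5c 5c 5c ∥ 03 42.
Outer hash (tag): sum = 56+92+92+92+92+92+3+66 = 585 → 02 49.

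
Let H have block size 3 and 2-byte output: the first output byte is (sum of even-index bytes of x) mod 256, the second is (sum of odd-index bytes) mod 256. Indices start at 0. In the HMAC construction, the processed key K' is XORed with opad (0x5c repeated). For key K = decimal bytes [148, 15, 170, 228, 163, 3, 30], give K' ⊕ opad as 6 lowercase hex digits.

Key decimal bytes [148, 15, 170, 228, 163, 3, 30] = 94 0f aa e4 a3 03 1e is 7 bytes > B = 3, so hash it first: H(key) = ff f6, then zero-pad to 3 bytes: K' = ff f6 00.
XOR each byte with 0x5c: ff⊕5c=a3, f6⊕5c=aa, 00⊕5c=5c.

a3aa5c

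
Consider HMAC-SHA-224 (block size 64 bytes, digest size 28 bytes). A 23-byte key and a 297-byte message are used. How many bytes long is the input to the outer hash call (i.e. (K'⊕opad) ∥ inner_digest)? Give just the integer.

92

Key is 23 ≤ 64 bytes, zero-padded: |K'| = 64.
Outer input = (K'⊕opad) ∥ H(inner) → 64 + 28 = 92 bytes.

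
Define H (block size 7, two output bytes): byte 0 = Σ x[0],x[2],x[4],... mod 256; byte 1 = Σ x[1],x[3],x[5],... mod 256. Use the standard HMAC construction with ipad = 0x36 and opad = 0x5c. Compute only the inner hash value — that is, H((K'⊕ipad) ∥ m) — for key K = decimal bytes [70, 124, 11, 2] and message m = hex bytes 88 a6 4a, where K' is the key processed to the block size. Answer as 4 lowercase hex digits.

bf86

Key decimal bytes [70, 124, 11, 2] = 46 7c 0b 02 is 4 bytes ≤ B = 7; zero-pad to 7 bytes: K' = 46 7c 0b 02 00 00 00.
K' ⊕ ipad = 70 4a 3d 34 36 36 36.
Inner input = 70 4a 3d 34 36 36 36 ∥ 88 a6 4a.
Inner hash: even-index sum = 447 mod 256 = 191; odd-index sum = 390 mod 256 = 134 → bf 86.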